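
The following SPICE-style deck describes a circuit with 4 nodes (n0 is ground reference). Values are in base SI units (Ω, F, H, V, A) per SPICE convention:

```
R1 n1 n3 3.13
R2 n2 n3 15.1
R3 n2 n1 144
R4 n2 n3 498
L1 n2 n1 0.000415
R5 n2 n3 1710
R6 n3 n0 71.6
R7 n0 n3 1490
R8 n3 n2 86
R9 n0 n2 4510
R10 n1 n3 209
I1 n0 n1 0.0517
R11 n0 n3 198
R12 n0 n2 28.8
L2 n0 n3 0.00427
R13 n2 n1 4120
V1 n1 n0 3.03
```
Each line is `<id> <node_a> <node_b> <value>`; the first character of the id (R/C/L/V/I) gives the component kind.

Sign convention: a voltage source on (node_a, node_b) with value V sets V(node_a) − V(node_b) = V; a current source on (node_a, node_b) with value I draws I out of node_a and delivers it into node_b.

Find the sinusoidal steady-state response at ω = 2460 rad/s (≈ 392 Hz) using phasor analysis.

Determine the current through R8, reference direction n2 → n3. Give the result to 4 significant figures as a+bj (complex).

0.002575-0.008322j A

Apply KCL at each of the 3 non-ground nodes and solve the resulting linear system.
Node n1: branches {R1, R3, L1, R10, I1, R13, V1} → V_1 = 3.030+0.000j
Node n2: branches {R2, R3, R4, L1, R5, R8, R9, R12, R13} → V_2 = 2.966-0.1235j
Node n3: branches {R1, R2, R4, R5, R6, R7, R8, R10, R11, L2} → V_3 = 2.744+0.5922j
Source currents: i(V1)=-0.1624+0.2539j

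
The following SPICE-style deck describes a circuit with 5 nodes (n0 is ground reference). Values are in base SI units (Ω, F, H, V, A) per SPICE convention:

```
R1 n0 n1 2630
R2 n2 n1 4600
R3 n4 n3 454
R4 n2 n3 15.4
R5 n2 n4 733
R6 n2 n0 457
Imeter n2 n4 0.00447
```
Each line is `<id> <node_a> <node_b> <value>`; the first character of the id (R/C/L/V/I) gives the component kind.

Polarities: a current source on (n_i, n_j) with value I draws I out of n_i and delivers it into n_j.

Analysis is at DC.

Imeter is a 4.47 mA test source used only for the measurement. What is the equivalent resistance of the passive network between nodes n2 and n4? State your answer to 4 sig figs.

MNA unknowns: 4 node voltages V₁..V_4
R1: Y=0.0003802 on G[0,1]
R2: Y=0.0002174 on G[2,1]
R3: Y=0.002203 on G[4,3]
R4: Y=0.06494 on G[2,3]
R5: Y=0.001364 on G[2,4]
R6: Y=0.002188 on G[2,0]
Imeter: z[2]−=0.00447, z[4]+=0.00447
solve → V1=0.000, V2=0.000, V3=0.04196, V4=1.279

R_eq = 286.2 Ω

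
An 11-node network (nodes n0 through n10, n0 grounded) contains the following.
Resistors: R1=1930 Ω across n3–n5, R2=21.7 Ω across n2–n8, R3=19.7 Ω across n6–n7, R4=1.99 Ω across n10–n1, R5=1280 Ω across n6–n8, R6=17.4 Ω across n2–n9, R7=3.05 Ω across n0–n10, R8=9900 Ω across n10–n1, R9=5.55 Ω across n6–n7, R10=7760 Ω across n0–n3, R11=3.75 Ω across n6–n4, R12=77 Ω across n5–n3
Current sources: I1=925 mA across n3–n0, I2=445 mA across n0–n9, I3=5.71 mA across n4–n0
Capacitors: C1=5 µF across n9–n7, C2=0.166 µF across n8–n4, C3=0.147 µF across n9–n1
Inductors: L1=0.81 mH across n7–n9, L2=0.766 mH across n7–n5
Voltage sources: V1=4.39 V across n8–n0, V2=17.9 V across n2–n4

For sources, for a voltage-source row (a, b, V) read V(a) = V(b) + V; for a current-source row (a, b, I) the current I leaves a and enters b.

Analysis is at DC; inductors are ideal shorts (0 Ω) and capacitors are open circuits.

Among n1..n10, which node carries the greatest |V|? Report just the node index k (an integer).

MNA unknowns: 10 node voltages V₁..V_10 plus 4 source currents (L1, L2, V1, V2)
R1: Y=0.0005181 on G[3,5]
R2: Y=0.04608 on G[2,8]
R3: Y=0.05076 on G[6,7]
I1: z[3]−=0.925, z[0]+=0.925
C1: Y=0.000 on G[9,7]
R4: Y=0.5025 on G[10,1]
C2: Y=0.000 on G[8,4]
L1: row V7−V9=0, i_L1 at 7,9
L2: row V7−V5=0, i_L2 at 7,5
R5: Y=0.0007813 on G[6,8]
R6: Y=0.05747 on G[2,9]
R7: Y=0.3279 on G[0,10]
I2: z[0]−=0.445, z[9]+=0.445
C3: Y=0.000 on G[9,1]
R8: Y=0.0001010 on G[10,1]
I3: z[4]−=0.00571, z[0]+=0.00571
R9: Y=0.1802 on G[6,7]
R10: Y=0.0001289 on G[0,3]
R11: Y=0.2667 on G[6,4]
R12: Y=0.01299 on G[5,3]
V1: row V8−V0=4.39, i_V1 at 8,0
V2: row V2−V4=17.9, i_V2 at 2,4
solve → V1=0.000, V2=-5.459, V3=-87.87, V4=-23.36, V5=-20.22, V6=-21.86, V7=-20.22, V8=4.390, V9=-20.22, V10=0.000
aux → i_L1=-1.293, i_L2=0.9137, i_V1=-0.4744, i_V2=-0.3942

3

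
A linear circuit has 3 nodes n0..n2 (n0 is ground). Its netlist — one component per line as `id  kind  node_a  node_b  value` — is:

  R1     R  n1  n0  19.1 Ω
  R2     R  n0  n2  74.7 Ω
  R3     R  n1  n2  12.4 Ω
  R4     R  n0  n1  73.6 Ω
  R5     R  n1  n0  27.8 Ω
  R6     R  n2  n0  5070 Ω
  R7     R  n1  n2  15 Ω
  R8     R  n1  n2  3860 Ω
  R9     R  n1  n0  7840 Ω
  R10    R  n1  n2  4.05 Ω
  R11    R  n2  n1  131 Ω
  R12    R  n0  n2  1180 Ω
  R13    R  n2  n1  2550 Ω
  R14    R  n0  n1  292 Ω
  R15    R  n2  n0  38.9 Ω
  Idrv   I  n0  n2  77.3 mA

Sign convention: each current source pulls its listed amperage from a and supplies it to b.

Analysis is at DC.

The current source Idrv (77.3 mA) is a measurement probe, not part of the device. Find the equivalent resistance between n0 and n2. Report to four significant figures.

Apply KCL at each of the 2 non-ground nodes and solve the resulting linear system.
Node n1: branches {R1, R3, R4, R5, R7, R8, R9, R10, R11, R13, R14} → V_1 = 0.4951
Node n2: branches {R2, R3, R6, R7, R8, R10, R11, R12, R13, R15, Idrv} → V_2 = 0.6249

R_eq = 8.084 Ω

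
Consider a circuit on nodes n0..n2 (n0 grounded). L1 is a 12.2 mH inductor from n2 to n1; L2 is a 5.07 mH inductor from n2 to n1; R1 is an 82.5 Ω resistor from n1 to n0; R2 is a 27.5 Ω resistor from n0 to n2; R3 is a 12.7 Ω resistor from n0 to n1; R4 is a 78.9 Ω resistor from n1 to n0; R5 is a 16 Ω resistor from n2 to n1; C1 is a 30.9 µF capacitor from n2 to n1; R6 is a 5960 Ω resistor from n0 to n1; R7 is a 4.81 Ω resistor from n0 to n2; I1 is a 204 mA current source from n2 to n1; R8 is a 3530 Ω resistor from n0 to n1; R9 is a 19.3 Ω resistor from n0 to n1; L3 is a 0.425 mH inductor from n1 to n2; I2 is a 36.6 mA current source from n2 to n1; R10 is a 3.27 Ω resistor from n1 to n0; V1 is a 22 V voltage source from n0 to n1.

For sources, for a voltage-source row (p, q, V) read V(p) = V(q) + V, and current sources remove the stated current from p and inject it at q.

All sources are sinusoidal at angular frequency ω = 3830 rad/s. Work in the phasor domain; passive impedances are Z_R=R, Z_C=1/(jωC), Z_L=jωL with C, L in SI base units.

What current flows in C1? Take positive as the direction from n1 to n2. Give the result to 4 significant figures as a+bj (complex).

Apply KCL at each of the 2 non-ground nodes and solve the resulting linear system.
Node n1: branches {L1, L2, R1, R3, R4, R5, C1, R6, I1, R8, R9, L3, I2, R10, V1} → V_1 = -22.00+0.000j
Node n2: branches {L1, L2, R2, R5, C1, R7, I1, L3, I2} → V_2 = -18.23+6.990j
Source currents: i(V1)=-14.61+1.708j

0.8273-0.4461j A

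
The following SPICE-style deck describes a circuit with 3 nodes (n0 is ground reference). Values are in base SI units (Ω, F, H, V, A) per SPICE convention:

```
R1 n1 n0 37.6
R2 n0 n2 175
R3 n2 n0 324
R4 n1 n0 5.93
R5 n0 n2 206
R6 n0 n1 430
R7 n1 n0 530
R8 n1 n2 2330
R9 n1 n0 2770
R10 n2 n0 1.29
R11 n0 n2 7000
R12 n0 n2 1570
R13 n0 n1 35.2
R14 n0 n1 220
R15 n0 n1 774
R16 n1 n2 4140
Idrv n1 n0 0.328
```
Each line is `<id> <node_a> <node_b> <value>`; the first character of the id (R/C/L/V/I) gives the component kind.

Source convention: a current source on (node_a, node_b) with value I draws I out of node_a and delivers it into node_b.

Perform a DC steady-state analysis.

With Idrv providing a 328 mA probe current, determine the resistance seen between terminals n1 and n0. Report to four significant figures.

R_eq = 4.260 Ω

Apply KCL at each of the 2 non-ground nodes and solve the resulting linear system.
Node n1: branches {R1, R4, R6, R7, R8, R9, R13, R14, R15, R16, Idrv} → V_1 = -1.397
Node n2: branches {R2, R3, R5, R8, R10, R11, R12, R16} → V_2 = -0.001186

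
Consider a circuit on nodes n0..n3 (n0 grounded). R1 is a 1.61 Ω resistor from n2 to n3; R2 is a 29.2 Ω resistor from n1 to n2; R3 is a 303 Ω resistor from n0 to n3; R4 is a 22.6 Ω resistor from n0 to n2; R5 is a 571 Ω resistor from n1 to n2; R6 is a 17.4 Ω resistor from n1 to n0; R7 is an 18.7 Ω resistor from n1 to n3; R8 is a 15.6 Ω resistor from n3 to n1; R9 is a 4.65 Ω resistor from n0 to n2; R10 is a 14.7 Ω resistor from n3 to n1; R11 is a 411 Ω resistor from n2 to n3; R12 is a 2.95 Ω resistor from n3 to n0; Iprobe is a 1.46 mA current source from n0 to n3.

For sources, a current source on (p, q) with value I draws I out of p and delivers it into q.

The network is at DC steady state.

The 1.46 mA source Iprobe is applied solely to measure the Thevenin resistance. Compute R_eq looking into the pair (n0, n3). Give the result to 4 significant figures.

R_eq = 1.756 Ω

Element admittances at DC:
  Y(R1) = 0.6211 S between n2,n3
  Y(R2) = 0.03425 S between n1,n2
  Y(R3) = 0.003300 S between n0,n3
  Y(R4) = 0.04425 S between n0,n2
  Y(R5) = 0.001751 S between n1,n2
  Y(R6) = 0.05747 S between n1,n0
  Y(R7) = 0.05348 S between n1,n3
  Y(R8) = 0.06410 S between n3,n1
  Y(R9) = 0.2151 S between n0,n2
  Y(R10) = 0.06803 S between n3,n1
  Y(R11) = 0.002433 S between n2,n3
  Y(R12) = 0.3390 S between n3,n0
  Iprobe: injects 0.00146 A into n3 (from n0)
Assemble and solve the 3×3 MNA system:
  V(n1)=0.001940  V(n2)=0.001816  V(n3)=0.002564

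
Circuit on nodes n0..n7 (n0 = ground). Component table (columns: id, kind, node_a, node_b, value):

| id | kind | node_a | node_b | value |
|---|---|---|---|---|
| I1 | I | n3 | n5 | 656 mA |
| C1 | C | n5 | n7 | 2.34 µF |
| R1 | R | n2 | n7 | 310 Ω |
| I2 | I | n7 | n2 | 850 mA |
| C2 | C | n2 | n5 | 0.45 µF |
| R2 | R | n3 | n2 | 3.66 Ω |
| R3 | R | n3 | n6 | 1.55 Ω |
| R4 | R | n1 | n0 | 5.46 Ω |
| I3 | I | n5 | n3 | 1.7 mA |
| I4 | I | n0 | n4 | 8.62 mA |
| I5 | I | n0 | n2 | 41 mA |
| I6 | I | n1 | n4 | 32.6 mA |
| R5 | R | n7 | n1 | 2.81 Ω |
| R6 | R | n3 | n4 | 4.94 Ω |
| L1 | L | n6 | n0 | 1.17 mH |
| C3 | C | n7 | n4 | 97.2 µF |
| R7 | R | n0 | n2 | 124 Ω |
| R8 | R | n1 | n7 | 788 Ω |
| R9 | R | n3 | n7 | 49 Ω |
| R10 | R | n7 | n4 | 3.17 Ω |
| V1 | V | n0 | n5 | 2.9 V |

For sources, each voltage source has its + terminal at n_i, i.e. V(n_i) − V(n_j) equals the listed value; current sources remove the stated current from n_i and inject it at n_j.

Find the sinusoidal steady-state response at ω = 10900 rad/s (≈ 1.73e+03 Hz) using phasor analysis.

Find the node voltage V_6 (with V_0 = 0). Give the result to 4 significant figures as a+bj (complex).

-1.854-2.241j V

Element admittances at ω=10900 rad/s:
  I1: injects 0.656 A into n5 (from n3)
  Y(C1) = 0.000+0.02551j S between n5,n7
  Y(R1) = 0.003226+0.000j S between n2,n7
  I2: injects 0.85 A into n2 (from n7)
  Y(C2) = 0.000+0.004905j S between n2,n5
  Y(R2) = 0.2732+0.000j S between n3,n2
  Y(R3) = 0.6452+0.000j S between n3,n6
  Y(R4) = 0.1832+0.000j S between n1,n0
  I3: injects 0.0017 A into n3 (from n5)
  I4: injects 0.00862 A into n4 (from n0)
  I5: injects 0.041 A into n2 (from n0)
  I6: injects 0.0326 A into n4 (from n1)
  Y(R5) = 0.3559+0.000j S between n7,n1
  Y(R6) = 0.2024+0.000j S between n3,n4
  Y(L1) = 0.000-0.07841j S between n6,n0
  Y(C3) = 0.000+1.059j S between n7,n4
  Y(R7) = 0.008065+0.000j S between n0,n2
  Y(R8) = 0.001269+0.000j S between n1,n7
  Y(R9) = 0.02041+0.000j S between n3,n7
  Y(R10) = 0.3155+0.000j S between n7,n4
  V1: constraint V(n0)−V(n5) = 2.9
Assemble and solve the 8×8 MNA system:
  V(n1)=-2.584-0.6819j  V(n2)=1.012-2.015j  V(n3)=-2.126-2.016j  V(n4)=-3.827-1.398j  V(n5)=-2.900+0.000j  V(n6)=-1.854-2.241j  V(n7)=-3.818-1.032j
  i(V1)=-0.6905+0.004232j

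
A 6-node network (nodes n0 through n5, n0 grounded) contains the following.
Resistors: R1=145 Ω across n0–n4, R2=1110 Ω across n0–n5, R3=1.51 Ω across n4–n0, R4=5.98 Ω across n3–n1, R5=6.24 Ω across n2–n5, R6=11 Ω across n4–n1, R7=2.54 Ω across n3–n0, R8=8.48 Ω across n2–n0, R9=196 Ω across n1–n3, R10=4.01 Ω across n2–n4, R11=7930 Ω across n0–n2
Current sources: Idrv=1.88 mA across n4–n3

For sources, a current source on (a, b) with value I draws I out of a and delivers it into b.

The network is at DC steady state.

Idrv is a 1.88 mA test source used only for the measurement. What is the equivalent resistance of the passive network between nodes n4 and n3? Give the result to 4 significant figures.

R_eq = 3.148 Ω

MNA unknowns: 5 node voltages V₁..V_5
R1: Y=0.006897 on G[0,4]
R2: Y=0.0009009 on G[0,5]
R3: Y=0.6623 on G[4,0]
R4: Y=0.1672 on G[3,1]
R5: Y=0.1603 on G[2,5]
R6: Y=0.09091 on G[4,1]
R7: Y=0.3937 on G[3,0]
R8: Y=0.1179 on G[2,0]
R9: Y=0.005102 on G[1,3]
R10: Y=0.2494 on G[2,4]
R11: Y=0.0001261 on G[0,2]
Idrv: z[4]−=0.00188, z[3]+=0.00188
solve → V1=0.001837, V2=-0.001380, V3=0.003881, V4=-0.002038, V5=-0.001372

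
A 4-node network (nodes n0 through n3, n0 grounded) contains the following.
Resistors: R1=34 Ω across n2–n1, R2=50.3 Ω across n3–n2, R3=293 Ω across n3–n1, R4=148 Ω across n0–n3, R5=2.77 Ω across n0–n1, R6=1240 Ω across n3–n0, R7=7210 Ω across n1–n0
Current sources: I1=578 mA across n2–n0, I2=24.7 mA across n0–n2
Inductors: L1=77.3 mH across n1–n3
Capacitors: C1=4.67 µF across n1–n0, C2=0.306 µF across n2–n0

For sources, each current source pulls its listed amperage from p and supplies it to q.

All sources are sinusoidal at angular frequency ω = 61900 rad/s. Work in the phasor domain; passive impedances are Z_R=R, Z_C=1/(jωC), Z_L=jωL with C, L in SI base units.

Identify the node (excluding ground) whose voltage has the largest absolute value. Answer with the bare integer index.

Element admittances at ω=61900 rad/s:
  Y(R1) = 0.02941+0.000j S between n2,n1
  Y(R2) = 0.01988+0.000j S between n3,n2
  I1: injects 0.578 A into n0 (from n2)
  Y(L1) = 0.000-0.0002090j S between n1,n3
  Y(C1) = 0.000+0.2891j S between n1,n0
  Y(R3) = 0.003413+0.000j S between n3,n1
  Y(R4) = 0.006757+0.000j S between n0,n3
  Y(C2) = 0.000+0.01894j S between n2,n0
  Y(R5) = 0.3610+0.000j S between n0,n1
  Y(R6) = 0.0008065+0.000j S between n3,n0
  Y(R7) = 0.0001387+0.000j S between n1,n0
  I2: injects 0.0247 A into n2 (from n0)
Assemble and solve the 3×3 MNA system:
  V(n1)=-0.3559+0.8166j  V(n2)=-11.92+6.869j  V(n3)=-7.745+4.466j

2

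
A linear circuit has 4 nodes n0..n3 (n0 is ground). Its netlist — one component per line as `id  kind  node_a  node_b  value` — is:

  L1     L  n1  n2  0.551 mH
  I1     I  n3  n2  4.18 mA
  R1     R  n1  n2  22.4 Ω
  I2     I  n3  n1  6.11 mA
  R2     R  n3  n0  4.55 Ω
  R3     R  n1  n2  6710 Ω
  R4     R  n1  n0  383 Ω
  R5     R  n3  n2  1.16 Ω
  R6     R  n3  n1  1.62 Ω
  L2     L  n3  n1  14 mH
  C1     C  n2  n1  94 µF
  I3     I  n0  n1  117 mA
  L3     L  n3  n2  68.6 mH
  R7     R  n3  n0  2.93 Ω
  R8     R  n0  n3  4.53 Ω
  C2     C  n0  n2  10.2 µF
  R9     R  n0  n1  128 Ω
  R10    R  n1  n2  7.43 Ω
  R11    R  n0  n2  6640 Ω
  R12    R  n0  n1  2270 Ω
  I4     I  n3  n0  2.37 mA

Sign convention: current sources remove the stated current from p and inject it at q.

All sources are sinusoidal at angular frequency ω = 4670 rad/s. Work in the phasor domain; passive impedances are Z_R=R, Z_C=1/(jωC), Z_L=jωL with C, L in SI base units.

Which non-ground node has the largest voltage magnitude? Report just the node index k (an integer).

Apply KCL at each of the 3 non-ground nodes and solve the resulting linear system.
Node n1: branches {L1, R1, I2, R3, R4, R6, L2, C1, I3, R9, R10, R12} → V_1 = 0.2989-0.01563j
Node n2: branches {L1, I1, R1, R3, R5, C1, L3, C2, R10, R11} → V_2 = 0.1723-0.01286j
Node n3: branches {I1, I2, R2, R5, R6, L2, L3, R7, R8, I4} → V_3 = 0.1416-0.01028j

1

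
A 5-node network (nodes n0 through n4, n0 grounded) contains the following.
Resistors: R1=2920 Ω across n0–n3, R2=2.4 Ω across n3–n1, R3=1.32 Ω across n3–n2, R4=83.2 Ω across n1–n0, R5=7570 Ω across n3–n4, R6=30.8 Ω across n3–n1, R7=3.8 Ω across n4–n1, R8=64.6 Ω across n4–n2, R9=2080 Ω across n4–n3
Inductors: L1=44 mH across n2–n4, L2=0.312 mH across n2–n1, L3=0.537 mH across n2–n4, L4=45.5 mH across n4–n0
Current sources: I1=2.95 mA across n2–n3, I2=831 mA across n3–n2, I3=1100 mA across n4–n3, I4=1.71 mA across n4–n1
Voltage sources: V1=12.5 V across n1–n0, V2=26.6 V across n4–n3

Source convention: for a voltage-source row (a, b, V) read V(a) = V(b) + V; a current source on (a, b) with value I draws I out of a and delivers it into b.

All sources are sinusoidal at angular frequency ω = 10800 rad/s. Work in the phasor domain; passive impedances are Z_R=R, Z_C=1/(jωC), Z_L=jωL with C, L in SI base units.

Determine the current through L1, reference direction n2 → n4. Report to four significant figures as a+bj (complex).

-0.01170+0.04489j A

MNA unknowns: 4 node voltages V₁..V_4 plus 2 source currents (V1, V2)
R1: Y=0.0003425+0.000j on G[0,3]
L1: Y=0.000-0.002104j on G[2,4]
L2: Y=0.000-0.2968j on G[2,1]
R2: Y=0.4167+0.000j on G[3,1]
R3: Y=0.7576+0.000j on G[3,2]
I1: z[2]−=0.00295, z[3]+=0.00295
R4: Y=0.01202+0.000j on G[1,0]
R5: Y=0.0001321+0.000j on G[3,4]
R6: Y=0.03247+0.000j on G[3,1]
R7: Y=0.2632+0.000j on G[4,1]
L3: Y=0.000-0.1724j on G[2,4]
R8: Y=0.01548+0.000j on G[4,2]
I2: z[3]−=0.831, z[2]+=0.831
L4: Y=0.000-0.002035j on G[4,0]
I3: z[4]−=1.1, z[3]+=1.1
I4: z[4]−=0.00171, z[1]+=0.00171
R9: Y=0.0004808+0.000j on G[4,3]
V1: row V1−V0=12.5, i_V1 at 1,0
V2: row V4−V3=26.6, i_V2 at 4,3
solve → V1=12.50+0.000j, V2=10.56-6.280j, V3=5.286-0.7183j, V4=31.89-0.7183j
aux → i_V1=-0.1506+0.06513j, i_V2=-7.519+3.891j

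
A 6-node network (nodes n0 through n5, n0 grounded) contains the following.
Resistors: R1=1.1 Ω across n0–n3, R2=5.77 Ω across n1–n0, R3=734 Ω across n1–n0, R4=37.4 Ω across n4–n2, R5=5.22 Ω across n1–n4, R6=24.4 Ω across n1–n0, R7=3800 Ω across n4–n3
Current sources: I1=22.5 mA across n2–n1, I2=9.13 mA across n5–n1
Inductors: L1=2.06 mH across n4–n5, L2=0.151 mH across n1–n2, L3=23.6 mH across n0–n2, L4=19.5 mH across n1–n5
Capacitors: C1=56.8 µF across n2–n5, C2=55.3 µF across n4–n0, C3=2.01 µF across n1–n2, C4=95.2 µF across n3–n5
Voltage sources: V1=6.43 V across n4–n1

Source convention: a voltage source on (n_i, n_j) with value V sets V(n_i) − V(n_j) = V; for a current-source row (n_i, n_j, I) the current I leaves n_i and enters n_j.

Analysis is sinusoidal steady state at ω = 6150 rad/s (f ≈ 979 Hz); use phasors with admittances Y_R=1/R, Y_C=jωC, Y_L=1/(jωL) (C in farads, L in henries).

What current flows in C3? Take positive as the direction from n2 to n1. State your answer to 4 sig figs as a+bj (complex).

-0.0007987-0.006179j A

MNA unknowns: 5 node voltages V₁..V_5 plus 1 source current (V1)
R1: Y=0.9091+0.000j on G[0,3]
I1: z[2]−=0.0225, z[1]+=0.0225
R2: Y=0.1733+0.000j on G[1,0]
I2: z[5]−=0.00913, z[1]+=0.00913
L1: Y=0.000-0.07893j on G[4,5]
C1: Y=0.000+0.3493j on G[2,5]
C2: Y=0.000+0.3401j on G[4,0]
L2: Y=0.000-1.077j on G[1,2]
R3: Y=0.001362+0.000j on G[1,0]
C3: Y=0.000+0.01236j on G[1,2]
L3: Y=0.000-0.006890j on G[0,2]
R4: Y=0.02674+0.000j on G[4,2]
L4: Y=0.000-0.008339j on G[1,5]
C4: Y=0.000+0.5855j on G[3,5]
R5: Y=0.1916+0.000j on G[1,4]
R6: Y=0.04098+0.000j on G[1,0]
R7: Y=0.0002632+0.000j on G[4,3]
V1: row V4−V1=6.43, i_V1 at 4,1
solve → V1=-2.674-1.536j, V2=-3.173-1.471j, V3=0.07077-1.065j, V4=3.756-1.536j, V5=-1.583-1.173j
aux → i_V1=-1.912-0.8543j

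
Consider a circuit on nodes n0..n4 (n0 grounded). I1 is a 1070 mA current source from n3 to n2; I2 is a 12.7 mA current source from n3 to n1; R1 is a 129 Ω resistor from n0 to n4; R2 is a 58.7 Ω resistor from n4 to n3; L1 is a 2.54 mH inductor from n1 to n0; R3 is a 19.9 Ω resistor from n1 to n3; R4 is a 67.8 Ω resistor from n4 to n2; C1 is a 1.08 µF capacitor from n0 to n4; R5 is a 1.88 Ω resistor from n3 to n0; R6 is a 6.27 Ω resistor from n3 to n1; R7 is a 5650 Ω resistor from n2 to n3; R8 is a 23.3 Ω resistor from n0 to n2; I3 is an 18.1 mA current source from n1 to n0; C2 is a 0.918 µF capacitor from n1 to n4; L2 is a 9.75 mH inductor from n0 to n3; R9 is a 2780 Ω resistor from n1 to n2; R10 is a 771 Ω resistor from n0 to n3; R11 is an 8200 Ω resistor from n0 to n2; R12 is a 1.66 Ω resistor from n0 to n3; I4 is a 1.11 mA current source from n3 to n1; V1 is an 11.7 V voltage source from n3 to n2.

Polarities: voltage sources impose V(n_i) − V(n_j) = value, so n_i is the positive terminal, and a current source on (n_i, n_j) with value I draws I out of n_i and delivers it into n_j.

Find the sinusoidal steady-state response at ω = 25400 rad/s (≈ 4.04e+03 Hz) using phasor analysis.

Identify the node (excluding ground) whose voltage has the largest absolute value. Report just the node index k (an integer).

Apply KCL at each of the 4 non-ground nodes and solve the resulting linear system.
Node n1: branches {I2, L1, R3, R6, I3, C2, R9, I4} → V_1 = 0.2065-0.1396j
Node n2: branches {I1, R4, R7, R8, R9, R11, V1} → V_2 = -11.23+0.02426j
Node n3: branches {I1, I2, R2, R3, R5, R6, R7, L2, R10, R12, I4, V1} → V_3 = 0.4682+0.02426j
Node n4: branches {R1, R2, R4, C1, C2} → V_4 = -1.407+1.947j
Source currents: i(V1)=-1.705-0.02726j

2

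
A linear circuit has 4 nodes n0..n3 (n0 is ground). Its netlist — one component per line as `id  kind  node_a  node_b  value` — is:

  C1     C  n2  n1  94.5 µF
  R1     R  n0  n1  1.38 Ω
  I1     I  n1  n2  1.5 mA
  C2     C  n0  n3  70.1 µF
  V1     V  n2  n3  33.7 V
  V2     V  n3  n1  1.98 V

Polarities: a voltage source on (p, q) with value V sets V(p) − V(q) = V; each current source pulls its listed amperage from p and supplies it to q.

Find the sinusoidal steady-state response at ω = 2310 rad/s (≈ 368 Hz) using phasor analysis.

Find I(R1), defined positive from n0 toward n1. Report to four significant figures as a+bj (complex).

0.06824+0.3054j A

Element admittances at ω=2310 rad/s:
  Y(C1) = 0.000+0.2183j S between n2,n1
  Y(R1) = 0.7246+0.000j S between n0,n1
  I1: injects 0.0015 A into n2 (from n1)
  Y(C2) = 0.000+0.1619j S between n0,n3
  V1: constraint V(n2)−V(n3) = 33.7
  V2: constraint V(n3)−V(n1) = 1.98
Assemble and solve the 5×5 MNA system:
  V(n1)=-0.09417-0.4214j  V(n2)=35.59-0.4214j  V(n3)=1.886-0.4214j
  i(V1)=0.001500-7.789j  i(V2)=-0.06674-8.094j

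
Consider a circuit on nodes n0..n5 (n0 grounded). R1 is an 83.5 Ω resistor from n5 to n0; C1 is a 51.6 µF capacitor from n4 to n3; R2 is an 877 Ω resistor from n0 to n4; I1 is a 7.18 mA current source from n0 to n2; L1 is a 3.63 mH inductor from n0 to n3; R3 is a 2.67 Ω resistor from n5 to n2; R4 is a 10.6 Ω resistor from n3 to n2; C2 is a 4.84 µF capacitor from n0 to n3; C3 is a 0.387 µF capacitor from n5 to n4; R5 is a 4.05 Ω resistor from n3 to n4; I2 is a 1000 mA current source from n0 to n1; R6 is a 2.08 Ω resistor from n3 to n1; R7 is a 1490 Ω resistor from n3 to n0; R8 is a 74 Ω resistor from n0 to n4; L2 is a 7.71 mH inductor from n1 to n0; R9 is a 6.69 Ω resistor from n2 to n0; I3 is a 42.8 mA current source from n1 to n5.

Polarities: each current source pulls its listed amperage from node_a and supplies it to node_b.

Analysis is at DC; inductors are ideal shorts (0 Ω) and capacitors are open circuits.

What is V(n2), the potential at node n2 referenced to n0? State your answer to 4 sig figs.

0.1905 V

Apply KCL at each of the 5 non-ground nodes and solve the resulting linear system.
Node n1: branches {I2, R6, L2, I3} → V_1 = 0.000
Node n2: branches {I1, R3, R4, R9} → V_2 = 0.1905
Node n3: branches {C1, L1, R4, C2, R5, R6, R7} → V_3 = 0.000
Node n4: branches {C1, R2, C3, R5, R8} → V_4 = 0.000
Node n5: branches {R1, R3, C3, I3} → V_5 = 0.2953
Source currents: i(L1)=-0.01797, i(L2)=0.9572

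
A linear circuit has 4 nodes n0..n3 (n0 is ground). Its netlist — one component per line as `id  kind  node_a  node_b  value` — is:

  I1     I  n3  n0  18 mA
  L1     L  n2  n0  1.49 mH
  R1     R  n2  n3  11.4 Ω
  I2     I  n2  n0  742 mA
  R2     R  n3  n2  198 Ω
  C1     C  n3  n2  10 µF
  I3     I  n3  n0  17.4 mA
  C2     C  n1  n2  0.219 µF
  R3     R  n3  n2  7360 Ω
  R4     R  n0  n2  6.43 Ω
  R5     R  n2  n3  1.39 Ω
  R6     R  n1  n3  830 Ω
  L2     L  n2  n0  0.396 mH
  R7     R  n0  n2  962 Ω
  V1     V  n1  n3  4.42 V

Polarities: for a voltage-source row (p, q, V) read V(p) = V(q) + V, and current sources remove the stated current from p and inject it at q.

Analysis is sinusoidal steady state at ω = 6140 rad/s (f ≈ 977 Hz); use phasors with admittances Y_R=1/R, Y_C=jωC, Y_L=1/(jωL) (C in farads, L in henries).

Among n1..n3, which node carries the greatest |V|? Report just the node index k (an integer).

Element admittances at ω=6140 rad/s:
  I1: injects 0.018 A into n0 (from n3)
  Y(L1) = 0.000-0.1093j S between n2,n0
  Y(R1) = 0.08772+0.000j S between n2,n3
  I2: injects 0.742 A into n0 (from n2)
  Y(R2) = 0.005051+0.000j S between n3,n2
  Y(C1) = 0.000+0.06140j S between n3,n2
  I3: injects 0.0174 A into n0 (from n3)
  Y(C2) = 0.000+0.001345j S between n1,n2
  Y(R3) = 0.0001359+0.000j S between n3,n2
  Y(R4) = 0.1555+0.000j S between n0,n2
  Y(R5) = 0.7194+0.000j S between n2,n3
  Y(R6) = 0.001205+0.000j S between n1,n3
  Y(L2) = 0.000-0.4113j S between n2,n0
  Y(R7) = 0.001040+0.000j S between n0,n2
  V1: constraint V(n1)−V(n3) = 4.42
Assemble and solve the 4×4 MNA system:
  V(n1)=3.964-1.373j  V(n2)=-0.4119-1.369j  V(n3)=-0.4557-1.373j
  i(V1)=-0.005331-0.005884j

1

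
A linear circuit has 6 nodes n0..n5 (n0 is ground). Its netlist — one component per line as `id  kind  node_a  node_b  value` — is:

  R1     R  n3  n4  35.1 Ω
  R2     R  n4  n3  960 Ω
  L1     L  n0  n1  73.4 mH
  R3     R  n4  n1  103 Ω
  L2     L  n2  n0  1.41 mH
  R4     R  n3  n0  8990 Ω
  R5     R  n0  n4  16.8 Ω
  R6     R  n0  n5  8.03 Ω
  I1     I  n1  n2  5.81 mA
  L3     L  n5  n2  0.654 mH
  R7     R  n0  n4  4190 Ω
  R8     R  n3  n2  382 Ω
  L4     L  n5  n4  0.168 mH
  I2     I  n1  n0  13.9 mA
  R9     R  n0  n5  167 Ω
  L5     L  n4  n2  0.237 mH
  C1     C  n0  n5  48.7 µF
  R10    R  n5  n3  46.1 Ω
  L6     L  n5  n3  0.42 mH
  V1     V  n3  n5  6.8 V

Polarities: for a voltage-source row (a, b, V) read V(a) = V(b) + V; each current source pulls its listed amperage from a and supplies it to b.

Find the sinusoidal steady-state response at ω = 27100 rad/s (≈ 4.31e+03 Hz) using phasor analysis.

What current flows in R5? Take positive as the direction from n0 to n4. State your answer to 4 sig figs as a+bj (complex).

Element admittances at ω=27100 rad/s:
  Y(R1) = 0.02849+0.000j S between n3,n4
  Y(R2) = 0.001042+0.000j S between n4,n3
  Y(L1) = 0.000-0.0005027j S between n0,n1
  Y(R3) = 0.009709+0.000j S between n4,n1
  Y(L2) = 0.000-0.02617j S between n2,n0
  Y(R4) = 0.0001112+0.000j S between n3,n0
  Y(R5) = 0.05952+0.000j S between n0,n4
  Y(R6) = 0.1245+0.000j S between n0,n5
  I1: injects 0.00581 A into n2 (from n1)
  Y(L3) = 0.000-0.05642j S between n5,n2
  Y(R7) = 0.0002387+0.000j S between n0,n4
  Y(R8) = 0.002618+0.000j S between n3,n2
  Y(L4) = 0.000-0.2196j S between n5,n4
  I2: injects 0.0139 A into n0 (from n1)
  Y(R9) = 0.005988+0.000j S between n0,n5
  Y(L5) = 0.000-0.1557j S between n4,n2
  Y(C1) = 0.000+1.320j S between n0,n5
  Y(R10) = 0.02169+0.000j S between n5,n3
  Y(L6) = 0.000-0.08786j S between n5,n3
  V1: constraint V(n3)−V(n5) = 6.8
Assemble and solve the 6×6 MNA system:
  V(n1)=-1.866+0.5788j  V(n2)=0.1253+0.5453j  V(n3)=6.768+0.02782j  V(n4)=0.1945+0.6754j  V(n5)=-0.03157+0.02782j
  i(V1)=-0.3598+0.6179j

-0.01158-0.04021j A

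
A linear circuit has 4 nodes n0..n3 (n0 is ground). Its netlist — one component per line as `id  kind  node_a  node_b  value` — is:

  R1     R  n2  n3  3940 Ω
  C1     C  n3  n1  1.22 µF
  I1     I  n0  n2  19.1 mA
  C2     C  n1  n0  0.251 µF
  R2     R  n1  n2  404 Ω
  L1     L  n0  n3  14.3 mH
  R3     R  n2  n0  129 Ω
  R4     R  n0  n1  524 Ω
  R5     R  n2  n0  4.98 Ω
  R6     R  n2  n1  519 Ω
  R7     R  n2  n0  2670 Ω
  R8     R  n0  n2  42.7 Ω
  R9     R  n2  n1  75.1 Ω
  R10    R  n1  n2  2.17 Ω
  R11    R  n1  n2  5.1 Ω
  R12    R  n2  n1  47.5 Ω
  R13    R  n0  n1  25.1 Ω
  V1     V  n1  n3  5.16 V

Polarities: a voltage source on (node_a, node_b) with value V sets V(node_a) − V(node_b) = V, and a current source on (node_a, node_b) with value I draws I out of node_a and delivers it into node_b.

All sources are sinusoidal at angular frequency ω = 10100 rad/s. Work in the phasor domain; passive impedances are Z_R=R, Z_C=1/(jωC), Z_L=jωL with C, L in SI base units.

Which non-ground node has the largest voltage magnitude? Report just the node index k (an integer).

Element admittances at ω=10100 rad/s:
  Y(R1) = 0.0002538+0.000j S between n2,n3
  Y(C1) = 0.000+0.01232j S between n3,n1
  I1: injects 0.0191 A into n2 (from n0)
  Y(C2) = 0.000+0.002535j S between n1,n0
  Y(R2) = 0.002475+0.000j S between n1,n2
  Y(L1) = 0.000-0.006924j S between n0,n3
  Y(R3) = 0.007752+0.000j S between n2,n0
  Y(R4) = 0.001908+0.000j S between n0,n1
  Y(R5) = 0.2008+0.000j S between n2,n0
  Y(R6) = 0.001927+0.000j S between n2,n1
  Y(R7) = 0.0003745+0.000j S between n2,n0
  Y(R8) = 0.02342+0.000j S between n0,n2
  Y(R9) = 0.01332+0.000j S between n2,n1
  Y(R10) = 0.4608+0.000j S between n1,n2
  Y(R11) = 0.1961+0.000j S between n1,n2
  Y(R12) = 0.02105+0.000j S between n2,n1
  Y(R13) = 0.03984+0.000j S between n0,n1
  V1: constraint V(n1)−V(n3) = 5.16
Assemble and solve the 4×4 MNA system:
  V(n1)=0.07116-0.1640j  V(n2)=0.07252-0.1230j  V(n3)=-5.089-0.1640j
  i(V1)=-0.002445-0.02836j

3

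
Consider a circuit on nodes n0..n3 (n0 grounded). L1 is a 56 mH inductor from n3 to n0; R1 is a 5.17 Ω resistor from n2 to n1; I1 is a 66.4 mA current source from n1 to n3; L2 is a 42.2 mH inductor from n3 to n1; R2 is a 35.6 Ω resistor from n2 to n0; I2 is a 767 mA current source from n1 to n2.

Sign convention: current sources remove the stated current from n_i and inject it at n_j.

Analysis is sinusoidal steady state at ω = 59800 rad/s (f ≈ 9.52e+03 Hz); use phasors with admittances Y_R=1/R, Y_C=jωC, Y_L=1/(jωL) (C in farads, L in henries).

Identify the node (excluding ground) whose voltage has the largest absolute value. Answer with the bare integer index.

3

Element admittances at ω=59800 rad/s:
  Y(L1) = 0.000-0.0002986j S between n3,n0
  Y(R1) = 0.1934+0.000j S between n2,n1
  I1: injects 0.0664 A into n3 (from n1)
  Y(L2) = 0.000-0.0003963j S between n3,n1
  Y(R2) = 0.02809+0.000j S between n2,n0
  I2: injects 0.767 A into n2 (from n1)
Assemble and solve the 3×3 MNA system:
  V(n1)=-5.128-0.03561j  V(n2)=-1.016-0.03109j  V(n3)=-2.925+95.54j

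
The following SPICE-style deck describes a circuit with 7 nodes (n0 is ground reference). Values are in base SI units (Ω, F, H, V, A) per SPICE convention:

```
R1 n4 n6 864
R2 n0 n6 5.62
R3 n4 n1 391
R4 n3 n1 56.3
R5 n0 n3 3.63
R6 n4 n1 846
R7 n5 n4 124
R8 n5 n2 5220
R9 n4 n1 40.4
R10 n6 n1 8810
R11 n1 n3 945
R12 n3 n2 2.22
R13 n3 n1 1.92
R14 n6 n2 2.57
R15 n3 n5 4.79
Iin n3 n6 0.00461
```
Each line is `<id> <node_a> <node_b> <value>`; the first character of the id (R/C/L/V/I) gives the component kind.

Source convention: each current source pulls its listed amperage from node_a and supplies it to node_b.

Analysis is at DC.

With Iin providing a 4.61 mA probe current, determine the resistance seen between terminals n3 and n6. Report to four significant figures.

Element admittances at DC:
  Y(R1) = 0.001157 S between n4,n6
  Y(R2) = 0.1779 S between n0,n6
  Y(R3) = 0.002558 S between n4,n1
  Y(R4) = 0.01776 S between n3,n1
  Y(R5) = 0.2755 S between n0,n3
  Y(R6) = 0.001182 S between n4,n1
  Y(R7) = 0.008065 S between n5,n4
  Y(R8) = 0.0001916 S between n5,n2
  Y(R9) = 0.02475 S between n4,n1
  Y(R10) = 0.0001135 S between n6,n1
  Y(R11) = 0.001058 S between n1,n3
  Y(R12) = 0.4505 S between n3,n2
  Y(R13) = 0.5208 S between n3,n1
  Y(R14) = 0.3891 S between n6,n2
  Y(R15) = 0.2088 S between n3,n5
  Iin: injects 0.00461 A into n6 (from n3)
Assemble and solve the 6×6 MNA system:
  V(n1)=-0.005660  V(n2)=0.001028  V(n3)=-0.005686  V(n4)=-0.005217  V(n5)=-0.005663  V(n6)=0.008804

R_eq = 3.143 Ω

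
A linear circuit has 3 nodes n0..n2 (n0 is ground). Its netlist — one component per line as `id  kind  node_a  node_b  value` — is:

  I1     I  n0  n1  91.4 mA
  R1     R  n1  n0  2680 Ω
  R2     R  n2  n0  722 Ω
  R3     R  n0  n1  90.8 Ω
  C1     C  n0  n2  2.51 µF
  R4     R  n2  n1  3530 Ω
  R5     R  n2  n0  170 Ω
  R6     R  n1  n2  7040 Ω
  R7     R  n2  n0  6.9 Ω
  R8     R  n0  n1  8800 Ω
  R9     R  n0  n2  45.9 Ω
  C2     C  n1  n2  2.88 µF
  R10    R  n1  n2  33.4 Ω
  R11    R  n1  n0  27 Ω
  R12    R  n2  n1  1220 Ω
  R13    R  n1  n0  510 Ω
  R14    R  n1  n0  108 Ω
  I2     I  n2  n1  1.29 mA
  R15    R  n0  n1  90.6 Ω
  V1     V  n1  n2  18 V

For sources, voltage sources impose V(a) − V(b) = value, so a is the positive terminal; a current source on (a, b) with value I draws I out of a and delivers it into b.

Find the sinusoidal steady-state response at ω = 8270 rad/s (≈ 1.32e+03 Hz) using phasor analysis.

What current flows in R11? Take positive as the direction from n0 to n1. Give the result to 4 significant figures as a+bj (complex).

-0.4890-0.01507j A

MNA unknowns: 2 node voltages V₁..V_2 plus 1 source current (V1)
I1: z[0]−=0.0914, z[1]+=0.0914
R1: Y=0.0003731+0.000j on G[1,0]
R2: Y=0.001385+0.000j on G[2,0]
R3: Y=0.01101+0.000j on G[0,1]
C1: Y=0.000+0.02076j on G[0,2]
R4: Y=0.0002833+0.000j on G[2,1]
R5: Y=0.005882+0.000j on G[2,0]
R6: Y=0.0001420+0.000j on G[1,2]
R7: Y=0.1449+0.000j on G[2,0]
R8: Y=0.0001136+0.000j on G[0,1]
R9: Y=0.02179+0.000j on G[0,2]
C2: Y=0.000+0.02382j on G[1,2]
R10: Y=0.02994+0.000j on G[1,2]
R11: Y=0.03704+0.000j on G[1,0]
R12: Y=0.0008197+0.000j on G[2,1]
R13: Y=0.001961+0.000j on G[1,0]
R14: Y=0.009259+0.000j on G[1,0]
I2: z[2]−=0.00129, z[1]+=0.00129
R15: Y=0.01104+0.000j on G[0,1]
V1: row V1−V2=18, i_V1 at 1,2
solve → V1=13.20+0.4069j, V2=-4.798+0.4069j
aux → i_V1=-1.403-0.4575j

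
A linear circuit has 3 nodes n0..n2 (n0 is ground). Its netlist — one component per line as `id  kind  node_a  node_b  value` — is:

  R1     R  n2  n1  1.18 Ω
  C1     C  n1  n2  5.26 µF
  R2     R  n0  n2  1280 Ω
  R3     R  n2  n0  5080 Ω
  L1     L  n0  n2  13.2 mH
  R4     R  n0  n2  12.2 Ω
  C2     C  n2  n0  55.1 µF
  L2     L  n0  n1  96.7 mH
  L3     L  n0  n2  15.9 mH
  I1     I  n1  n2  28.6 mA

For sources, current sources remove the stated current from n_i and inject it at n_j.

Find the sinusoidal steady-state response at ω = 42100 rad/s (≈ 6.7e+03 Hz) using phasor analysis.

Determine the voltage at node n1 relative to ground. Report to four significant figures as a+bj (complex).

-0.03160+0.008248j V

Element admittances at ω=42100 rad/s:
  Y(R1) = 0.8475+0.000j S between n2,n1
  Y(C1) = 0.000+0.2214j S between n1,n2
  Y(R2) = 0.0007813+0.000j S between n0,n2
  Y(R3) = 0.0001969+0.000j S between n2,n0
  Y(L1) = 0.000-0.001799j S between n0,n2
  Y(R4) = 0.08197+0.000j S between n0,n2
  Y(C2) = 0.000+2.320j S between n2,n0
  Y(L2) = 0.000-0.0002456j S between n0,n1
  Y(L3) = 0.000-0.001494j S between n0,n2
  I1: injects 0.0286 A into n2 (from n1)
Assemble and solve the 2×2 MNA system:
  V(n1)=-0.03160+0.008248j  V(n2)=-3.378e-06+7.536e-07j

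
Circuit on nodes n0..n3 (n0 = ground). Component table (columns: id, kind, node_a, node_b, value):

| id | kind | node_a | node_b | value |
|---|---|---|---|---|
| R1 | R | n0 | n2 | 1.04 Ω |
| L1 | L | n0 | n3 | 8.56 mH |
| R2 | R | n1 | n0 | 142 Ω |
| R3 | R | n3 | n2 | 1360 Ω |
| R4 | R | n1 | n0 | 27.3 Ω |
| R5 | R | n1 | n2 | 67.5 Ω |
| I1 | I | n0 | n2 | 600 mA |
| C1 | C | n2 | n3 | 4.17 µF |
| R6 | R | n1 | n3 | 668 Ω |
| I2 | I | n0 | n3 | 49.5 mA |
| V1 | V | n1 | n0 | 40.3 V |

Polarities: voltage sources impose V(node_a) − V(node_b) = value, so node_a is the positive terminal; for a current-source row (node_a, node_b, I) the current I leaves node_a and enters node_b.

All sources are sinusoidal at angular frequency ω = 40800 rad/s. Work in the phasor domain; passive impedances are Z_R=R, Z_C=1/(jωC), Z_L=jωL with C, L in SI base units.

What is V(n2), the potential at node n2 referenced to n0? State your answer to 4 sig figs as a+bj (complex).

1.338+0.004997j V

Element admittances at ω=40800 rad/s:
  Y(R1) = 0.9615+0.000j S between n0,n2
  Y(L1) = 0.000-0.002863j S between n0,n3
  Y(R2) = 0.007042+0.000j S between n1,n0
  Y(R3) = 0.0007353+0.000j S between n3,n2
  Y(R4) = 0.03663+0.000j S between n1,n0
  Y(R5) = 0.01481+0.000j S between n1,n2
  I1: injects 0.6 A into n2 (from n0)
  Y(C1) = 0.000+0.1701j S between n2,n3
  Y(R6) = 0.001497+0.000j S between n1,n3
  I2: injects 0.0495 A into n3 (from n0)
  V1: constraint V(n1)−V(n0) = 40.3
Assemble and solve the 4×4 MNA system:
  V(n1)=40.30+0.000j  V(n2)=1.338+0.004997j  V(n3)=1.370-0.6391j
  i(V1)=-2.395-0.0008827j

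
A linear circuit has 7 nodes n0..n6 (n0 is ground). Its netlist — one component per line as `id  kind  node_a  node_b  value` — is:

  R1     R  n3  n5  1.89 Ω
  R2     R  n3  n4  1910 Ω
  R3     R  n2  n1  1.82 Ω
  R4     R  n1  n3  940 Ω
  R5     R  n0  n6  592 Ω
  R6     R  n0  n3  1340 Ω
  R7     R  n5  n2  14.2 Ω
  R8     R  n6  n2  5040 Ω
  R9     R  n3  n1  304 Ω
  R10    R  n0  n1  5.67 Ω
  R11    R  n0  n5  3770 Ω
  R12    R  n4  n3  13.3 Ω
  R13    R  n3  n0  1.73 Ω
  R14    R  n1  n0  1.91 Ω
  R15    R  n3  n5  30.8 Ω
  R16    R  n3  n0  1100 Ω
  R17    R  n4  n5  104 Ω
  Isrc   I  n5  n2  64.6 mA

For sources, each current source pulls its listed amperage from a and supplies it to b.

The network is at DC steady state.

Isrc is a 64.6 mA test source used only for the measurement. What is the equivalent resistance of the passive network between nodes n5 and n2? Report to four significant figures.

Apply KCL at each of the 6 non-ground nodes and solve the resulting linear system.
Node n1: branches {R3, R4, R9, R10, R14} → V_1 = 0.06188
Node n2: branches {R3, R7, R8, Isrc} → V_2 = 0.1418
Node n3: branches {R1, R2, R4, R6, R9, R12, R13, R15, R16} → V_3 = -0.07469
Node n4: branches {R2, R12, R17} → V_4 = -0.08337
Node n5: branches {R1, R7, R11, R15, R17, Isrc} → V_5 = -0.1517
Node n6: branches {R5, R8} → V_6 = 0.01490

R_eq = 4.543 Ω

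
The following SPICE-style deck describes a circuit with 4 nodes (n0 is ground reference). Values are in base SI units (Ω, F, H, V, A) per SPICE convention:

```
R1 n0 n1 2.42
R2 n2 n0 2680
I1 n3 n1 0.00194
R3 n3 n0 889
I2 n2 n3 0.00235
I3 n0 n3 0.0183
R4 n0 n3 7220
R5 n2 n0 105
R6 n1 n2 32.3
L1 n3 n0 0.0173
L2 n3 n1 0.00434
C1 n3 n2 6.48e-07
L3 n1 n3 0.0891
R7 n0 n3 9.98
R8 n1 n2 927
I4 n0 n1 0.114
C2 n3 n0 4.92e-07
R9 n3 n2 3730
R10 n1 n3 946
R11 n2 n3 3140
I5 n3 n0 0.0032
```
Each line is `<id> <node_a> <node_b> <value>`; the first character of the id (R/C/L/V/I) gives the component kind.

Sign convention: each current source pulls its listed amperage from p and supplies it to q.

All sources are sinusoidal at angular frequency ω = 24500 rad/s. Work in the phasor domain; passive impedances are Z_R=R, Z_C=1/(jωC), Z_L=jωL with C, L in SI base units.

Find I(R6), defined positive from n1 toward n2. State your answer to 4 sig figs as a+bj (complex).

MNA unknowns: 3 node voltages V₁..V_3
R1: Y=0.4132+0.000j on G[0,1]
R2: Y=0.0003731+0.000j on G[2,0]
I1: z[3]−=0.00194, z[1]+=0.00194
R3: Y=0.001125+0.000j on G[3,0]
I2: z[2]−=0.00235, z[3]+=0.00235
I3: z[0]−=0.0183, z[3]+=0.0183
R4: Y=0.0001385+0.000j on G[0,3]
R5: Y=0.009524+0.000j on G[2,0]
R6: Y=0.03096+0.000j on G[1,2]
L1: Y=0.000-0.002359j on G[3,0]
L2: Y=0.000-0.009405j on G[3,1]
C1: Y=0.000+0.01588j on G[3,2]
L3: Y=0.000-0.0004581j on G[1,3]
R7: Y=0.1002+0.000j on G[0,3]
R8: Y=0.001079+0.000j on G[1,2]
I4: z[0]−=0.114, z[1]+=0.114
C2: Y=0.000+0.01205j on G[3,0]
R9: Y=0.0002681+0.000j on G[3,2]
R10: Y=0.001057+0.000j on G[1,3]
R11: Y=0.0003185+0.000j on G[2,3]
I5: z[3]−=0.0032, z[0]+=0.0032
solve → V1=0.2710+0.002476j, V2=0.1595-0.001665j, V3=0.1509-0.02434j

0.003453+0.0001282j A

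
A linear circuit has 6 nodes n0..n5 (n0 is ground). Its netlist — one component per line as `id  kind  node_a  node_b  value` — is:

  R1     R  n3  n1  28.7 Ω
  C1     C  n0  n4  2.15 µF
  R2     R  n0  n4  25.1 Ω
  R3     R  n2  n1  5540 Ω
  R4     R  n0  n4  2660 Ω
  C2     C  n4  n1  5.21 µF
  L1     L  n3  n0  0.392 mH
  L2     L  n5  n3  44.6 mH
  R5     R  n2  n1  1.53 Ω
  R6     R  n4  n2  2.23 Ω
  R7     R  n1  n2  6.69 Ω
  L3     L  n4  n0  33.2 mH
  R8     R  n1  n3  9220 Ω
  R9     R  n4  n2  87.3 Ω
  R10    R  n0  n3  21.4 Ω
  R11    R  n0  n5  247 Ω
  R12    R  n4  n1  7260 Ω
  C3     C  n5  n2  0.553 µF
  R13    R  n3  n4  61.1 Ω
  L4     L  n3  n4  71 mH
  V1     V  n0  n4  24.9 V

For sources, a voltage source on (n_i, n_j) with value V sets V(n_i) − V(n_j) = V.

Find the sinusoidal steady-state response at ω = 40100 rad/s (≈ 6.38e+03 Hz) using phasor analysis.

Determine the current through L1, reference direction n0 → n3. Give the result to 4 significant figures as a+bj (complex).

0.3810-0.5557j A

Element admittances at ω=40100 rad/s:
  Y(R1) = 0.03484+0.000j S between n3,n1
  Y(C1) = 0.000+0.08621j S between n0,n4
  Y(R2) = 0.03984+0.000j S between n0,n4
  Y(R3) = 0.0001805+0.000j S between n2,n1
  Y(R4) = 0.0003759+0.000j S between n0,n4
  Y(C2) = 0.000+0.2089j S between n4,n1
  Y(L1) = 0.000-0.06362j S between n3,n0
  Y(L2) = 0.000-0.0005591j S between n5,n3
  Y(R5) = 0.6536+0.000j S between n2,n1
  Y(R6) = 0.4484+0.000j S between n4,n2
  Y(R7) = 0.1495+0.000j S between n1,n2
  Y(L3) = 0.000-0.0007511j S between n4,n0
  Y(R8) = 0.0001085+0.000j S between n1,n3
  Y(R9) = 0.01145+0.000j S between n4,n2
  Y(R10) = 0.04673+0.000j S between n0,n3
  Y(R11) = 0.004049+0.000j S between n0,n5
  Y(R12) = 0.0001377+0.000j S between n4,n1
  Y(C3) = 0.000+0.02218j S between n5,n2
  Y(R13) = 0.01637+0.000j S between n3,n4
  Y(L4) = 0.000-0.0003512j S between n3,n4
  V1: constraint V(n0)−V(n4) = 24.9
Assemble and solve the 6×6 MNA system:
  V(n1)=-23.82-1.303j  V(n2)=-24.14-0.8188j  V(n3)=-8.735-5.990j  V(n4)=-24.90+0.000j  V(n5)=-23.58-5.102j
  i(V1)=-1.886-1.873j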